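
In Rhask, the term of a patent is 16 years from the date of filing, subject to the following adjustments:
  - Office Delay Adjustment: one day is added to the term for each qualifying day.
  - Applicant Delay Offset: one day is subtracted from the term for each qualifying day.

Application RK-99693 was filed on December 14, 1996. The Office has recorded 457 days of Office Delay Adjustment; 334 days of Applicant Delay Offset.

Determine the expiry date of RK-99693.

Base term: filing date + 16 years → 14 December 2012.
Office Delay Adjustment: +457 days → 16 March 2014.
Applicant Delay Offset: −334 days → 16 April 2013.

April 16, 2013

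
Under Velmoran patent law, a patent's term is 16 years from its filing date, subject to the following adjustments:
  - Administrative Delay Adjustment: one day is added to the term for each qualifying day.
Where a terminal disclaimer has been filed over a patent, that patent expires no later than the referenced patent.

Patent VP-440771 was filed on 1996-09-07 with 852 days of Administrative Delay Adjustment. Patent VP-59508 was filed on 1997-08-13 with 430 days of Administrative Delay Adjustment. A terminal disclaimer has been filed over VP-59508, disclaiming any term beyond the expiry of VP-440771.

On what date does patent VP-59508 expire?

Natural term of VP-59508:
  Base: filing + 16 years → 13 August 2013.
  Administrative Delay Adjustment: +430 days → 17 October 2014.
Expiry of referenced patent VP-440771:
  Base: filing + 16 years → 7 September 2012.
  Administrative Delay Adjustment: +852 days → 7 January 2015.
Terminal disclaimer: VP-59508 expires on the earlier of 17 October 2014 and 7 January 2015.

October 17, 2014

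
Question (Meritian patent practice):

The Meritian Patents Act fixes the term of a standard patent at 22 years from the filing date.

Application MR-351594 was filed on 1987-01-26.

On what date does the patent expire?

Filing date + 22 years → 26 January 2009.

2009-01-26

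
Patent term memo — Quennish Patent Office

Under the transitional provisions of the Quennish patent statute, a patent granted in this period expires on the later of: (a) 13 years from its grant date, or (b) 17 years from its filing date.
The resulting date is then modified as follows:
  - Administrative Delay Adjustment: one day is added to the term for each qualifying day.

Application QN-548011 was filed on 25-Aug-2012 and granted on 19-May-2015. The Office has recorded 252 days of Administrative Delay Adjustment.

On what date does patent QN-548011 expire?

(a) grant + 13 years → 19 May 2028.
(b) filing + 17 years → 25 August 2029.
Later of the two: 25 August 2029.
Administrative Delay Adjustment: +252 days → 4 May 2030.

May 4, 2030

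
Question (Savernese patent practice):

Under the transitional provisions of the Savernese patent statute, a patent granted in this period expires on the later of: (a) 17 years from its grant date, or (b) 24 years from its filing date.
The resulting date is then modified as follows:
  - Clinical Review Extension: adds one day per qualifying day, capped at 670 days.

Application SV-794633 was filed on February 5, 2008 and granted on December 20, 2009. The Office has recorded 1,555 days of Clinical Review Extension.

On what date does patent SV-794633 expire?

2033-12-06

(a) grant + 17 years → 20 December 2026.
(b) filing + 24 years → 5 February 2032.
Later of the two: 5 February 2032.
Clinical Review Extension: 1555 days claimed exceeds the 670-day cap, so +670 days → 6 December 2033.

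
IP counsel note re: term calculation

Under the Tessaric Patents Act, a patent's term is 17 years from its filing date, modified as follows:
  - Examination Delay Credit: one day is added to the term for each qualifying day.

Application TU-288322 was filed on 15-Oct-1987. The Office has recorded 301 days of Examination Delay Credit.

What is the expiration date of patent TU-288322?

Base term: filing date + 17 years → 15 October 2004.
Examination Delay Credit: +301 days → 12 August 2005.

August 12, 2005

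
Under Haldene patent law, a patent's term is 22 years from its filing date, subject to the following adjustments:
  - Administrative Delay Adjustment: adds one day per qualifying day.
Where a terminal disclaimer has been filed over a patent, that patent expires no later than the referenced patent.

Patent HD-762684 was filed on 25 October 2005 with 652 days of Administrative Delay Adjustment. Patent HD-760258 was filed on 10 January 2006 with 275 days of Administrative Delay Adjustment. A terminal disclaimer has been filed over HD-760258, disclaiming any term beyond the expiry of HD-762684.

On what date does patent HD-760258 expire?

October 11, 2028

Natural term of HD-760258:
  Base: filing + 22 years → 10 January 2028.
  Administrative Delay Adjustment: +275 days → 11 October 2028.
Expiry of referenced patent HD-762684:
  Base: filing + 22 years → 25 October 2027.
  Administrative Delay Adjustment: +652 days → 7 August 2029.
Terminal disclaimer: HD-760258 expires on the earlier of 11 October 2028 and 7 August 2029.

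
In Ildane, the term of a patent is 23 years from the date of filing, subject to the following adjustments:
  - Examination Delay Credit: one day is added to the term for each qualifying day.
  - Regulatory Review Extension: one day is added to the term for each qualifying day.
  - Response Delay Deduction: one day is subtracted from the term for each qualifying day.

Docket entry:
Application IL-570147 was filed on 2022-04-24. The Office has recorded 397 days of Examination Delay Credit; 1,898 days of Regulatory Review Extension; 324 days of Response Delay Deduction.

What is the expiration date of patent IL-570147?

September 16, 2050

Base term: filing date + 23 years → 24 April 2045.
Examination Delay Credit: +397 days → 26 May 2046.
Regulatory Review Extension: +1898 days → 6 August 2051.
Response Delay Deduction: −324 days → 16 September 2050.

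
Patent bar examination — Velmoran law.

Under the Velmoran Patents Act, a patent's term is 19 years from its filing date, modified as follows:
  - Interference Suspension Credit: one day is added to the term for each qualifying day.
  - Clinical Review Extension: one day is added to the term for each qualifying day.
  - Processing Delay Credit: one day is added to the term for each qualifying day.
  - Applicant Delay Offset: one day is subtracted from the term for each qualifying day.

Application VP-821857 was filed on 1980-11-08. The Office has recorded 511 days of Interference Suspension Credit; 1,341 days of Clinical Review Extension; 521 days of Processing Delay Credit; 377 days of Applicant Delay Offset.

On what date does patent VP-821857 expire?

April 26, 2005

Base term: filing date + 19 years → 8 November 1999.
Interference Suspension Credit: +511 days → 2 April 2001.
Clinical Review Extension: +1341 days → 3 December 2004.
Processing Delay Credit: +521 days → 8 May 2006.
Applicant Delay Offset: −377 days → 26 April 2005.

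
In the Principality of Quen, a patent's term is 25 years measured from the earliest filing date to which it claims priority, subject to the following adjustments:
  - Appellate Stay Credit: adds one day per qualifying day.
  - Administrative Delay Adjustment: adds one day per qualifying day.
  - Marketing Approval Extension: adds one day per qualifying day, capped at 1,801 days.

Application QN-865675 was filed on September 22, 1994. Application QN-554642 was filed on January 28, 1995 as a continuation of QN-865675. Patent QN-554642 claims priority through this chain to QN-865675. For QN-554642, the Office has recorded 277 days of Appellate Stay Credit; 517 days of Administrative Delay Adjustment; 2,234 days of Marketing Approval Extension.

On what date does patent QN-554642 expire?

Earliest priority filing: 22 September 1994.
Base term: 22 September 1994 + 25 years → 22 September 2019.
Appellate Stay Credit: +277 days → 25 June 2020.
Administrative Delay Adjustment: +517 days → 24 November 2021.
Marketing Approval Extension: 2234 days claimed exceeds the 1801-day cap, so +1801 days → 30 October 2026.

2026-10-30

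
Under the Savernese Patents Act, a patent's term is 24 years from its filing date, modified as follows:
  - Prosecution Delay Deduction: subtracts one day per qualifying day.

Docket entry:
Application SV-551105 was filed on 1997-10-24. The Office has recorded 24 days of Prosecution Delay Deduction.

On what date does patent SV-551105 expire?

September 30, 2021

Base term: filing date + 24 years → 24 October 2021.
Prosecution Delay Deduction: −24 days → 30 September 2021.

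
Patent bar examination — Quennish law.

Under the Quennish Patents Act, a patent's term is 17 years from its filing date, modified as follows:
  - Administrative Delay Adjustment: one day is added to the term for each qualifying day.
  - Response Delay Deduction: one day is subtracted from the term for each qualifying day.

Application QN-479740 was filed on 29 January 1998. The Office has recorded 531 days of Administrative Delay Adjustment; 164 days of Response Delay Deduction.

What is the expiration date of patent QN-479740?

Base term: filing date + 17 years → 29 January 2015.
Administrative Delay Adjustment: +531 days → 13 July 2016.
Response Delay Deduction: −164 days → 31 January 2016.

2016-01-31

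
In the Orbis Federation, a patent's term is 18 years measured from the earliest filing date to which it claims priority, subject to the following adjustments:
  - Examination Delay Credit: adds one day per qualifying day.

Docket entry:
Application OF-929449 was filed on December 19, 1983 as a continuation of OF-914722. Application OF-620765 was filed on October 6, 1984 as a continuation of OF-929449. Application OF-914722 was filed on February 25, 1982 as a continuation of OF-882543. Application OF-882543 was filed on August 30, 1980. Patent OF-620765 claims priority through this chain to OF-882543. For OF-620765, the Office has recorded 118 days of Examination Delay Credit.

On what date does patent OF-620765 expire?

Earliest priority filing: 30 August 1980.
Base term: 30 August 1980 + 18 years → 30 August 1998.
Examination Delay Credit: +118 days → 26 December 1998.

1998-12-26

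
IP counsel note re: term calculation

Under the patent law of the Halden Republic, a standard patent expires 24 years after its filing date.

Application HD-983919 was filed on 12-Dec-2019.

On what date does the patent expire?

December 12, 2043

Filing date + 24 years → 12 December 2043.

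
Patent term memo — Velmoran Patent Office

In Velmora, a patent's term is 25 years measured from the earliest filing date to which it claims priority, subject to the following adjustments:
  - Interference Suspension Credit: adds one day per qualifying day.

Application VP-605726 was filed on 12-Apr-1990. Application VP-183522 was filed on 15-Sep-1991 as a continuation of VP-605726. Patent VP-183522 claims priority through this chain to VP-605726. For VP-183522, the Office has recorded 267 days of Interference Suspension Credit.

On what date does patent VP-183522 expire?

Earliest priority filing: 12 April 1990.
Base term: 12 April 1990 + 25 years → 12 April 2015.
Interference Suspension Credit: +267 days → 4 January 2016.

January 4, 2016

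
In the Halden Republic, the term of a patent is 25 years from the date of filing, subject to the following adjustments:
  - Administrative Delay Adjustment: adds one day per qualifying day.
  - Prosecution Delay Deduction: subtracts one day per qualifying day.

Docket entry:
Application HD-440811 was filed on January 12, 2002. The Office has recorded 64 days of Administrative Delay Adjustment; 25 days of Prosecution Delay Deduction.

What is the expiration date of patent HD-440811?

February 20, 2027

Base term: filing date + 25 years → 12 January 2027.
Administrative Delay Adjustment: +64 days → 17 March 2027.
Prosecution Delay Deduction: −25 days → 20 February 2027.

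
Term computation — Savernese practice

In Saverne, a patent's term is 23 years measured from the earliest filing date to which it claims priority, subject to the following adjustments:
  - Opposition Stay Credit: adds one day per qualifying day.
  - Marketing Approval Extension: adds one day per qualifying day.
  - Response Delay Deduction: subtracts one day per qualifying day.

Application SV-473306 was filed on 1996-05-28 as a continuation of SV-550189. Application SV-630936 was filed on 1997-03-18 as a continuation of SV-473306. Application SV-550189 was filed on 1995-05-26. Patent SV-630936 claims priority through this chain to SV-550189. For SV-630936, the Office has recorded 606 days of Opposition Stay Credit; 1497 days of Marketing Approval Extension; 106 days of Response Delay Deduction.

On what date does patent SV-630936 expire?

Earliest priority filing: 26 May 1995.
Base term: 26 May 1995 + 23 years → 26 May 2018.
Opposition Stay Credit: +606 days → 22 January 2020.
Marketing Approval Extension: +1497 days → 27 February 2024.
Response Delay Deduction: −106 days → 13 November 2023.

November 13, 2023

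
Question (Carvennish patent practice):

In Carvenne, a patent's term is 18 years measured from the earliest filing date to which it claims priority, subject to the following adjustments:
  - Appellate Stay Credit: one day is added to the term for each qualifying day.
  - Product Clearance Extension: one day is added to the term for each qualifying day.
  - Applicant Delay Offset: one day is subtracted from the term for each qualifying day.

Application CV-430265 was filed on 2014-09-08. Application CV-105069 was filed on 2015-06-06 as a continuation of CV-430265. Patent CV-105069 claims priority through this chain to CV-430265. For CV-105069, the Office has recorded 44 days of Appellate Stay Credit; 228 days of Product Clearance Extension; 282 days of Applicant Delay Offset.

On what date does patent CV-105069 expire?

August 29, 2032

Earliest priority filing: 8 September 2014.
Base term: 8 September 2014 + 18 years → 8 September 2032.
Appellate Stay Credit: +44 days → 22 October 2032.
Product Clearance Extension: +228 days → 7 June 2033.
Applicant Delay Offset: −282 days → 29 August 2032.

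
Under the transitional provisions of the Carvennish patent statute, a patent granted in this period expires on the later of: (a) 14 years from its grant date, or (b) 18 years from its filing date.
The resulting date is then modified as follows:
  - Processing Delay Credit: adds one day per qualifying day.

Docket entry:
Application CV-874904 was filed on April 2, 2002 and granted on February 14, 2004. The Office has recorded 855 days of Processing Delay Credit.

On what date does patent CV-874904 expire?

August 5, 2022

(a) grant + 14 years → 14 February 2018.
(b) filing + 18 years → 2 April 2020.
Later of the two: 2 April 2020.
Processing Delay Credit: +855 days → 5 August 2022.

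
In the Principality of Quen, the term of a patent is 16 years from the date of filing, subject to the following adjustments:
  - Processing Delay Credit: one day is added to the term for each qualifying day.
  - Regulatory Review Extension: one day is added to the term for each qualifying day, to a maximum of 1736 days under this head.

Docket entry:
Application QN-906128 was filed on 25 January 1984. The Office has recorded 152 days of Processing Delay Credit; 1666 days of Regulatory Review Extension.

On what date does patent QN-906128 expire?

Base term: filing date + 16 years → 25 January 2000.
Processing Delay Credit: +152 days → 25 June 2000.
Regulatory Review Extension: 1666 days (within the 1736-day cap) → +1666 days → 16 January 2005.

January 16, 2005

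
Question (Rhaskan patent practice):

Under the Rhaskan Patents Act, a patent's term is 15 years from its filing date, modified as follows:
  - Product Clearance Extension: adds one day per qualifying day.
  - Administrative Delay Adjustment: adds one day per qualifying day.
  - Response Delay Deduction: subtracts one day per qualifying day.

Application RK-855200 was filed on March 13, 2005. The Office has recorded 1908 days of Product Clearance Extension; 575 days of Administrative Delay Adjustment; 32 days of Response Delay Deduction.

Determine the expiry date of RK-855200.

Base term: filing date + 15 years → 13 March 2020.
Product Clearance Extension: +1908 days → 3 June 2025.
Administrative Delay Adjustment: +575 days → 30 December 2026.
Response Delay Deduction: −32 days → 28 November 2026.

2026-11-28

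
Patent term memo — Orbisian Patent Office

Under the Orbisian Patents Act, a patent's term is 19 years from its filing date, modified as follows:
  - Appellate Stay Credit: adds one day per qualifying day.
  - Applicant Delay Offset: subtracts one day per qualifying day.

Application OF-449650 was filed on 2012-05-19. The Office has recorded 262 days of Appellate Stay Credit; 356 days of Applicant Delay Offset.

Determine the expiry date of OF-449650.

Base term: filing date + 19 years → 19 May 2031.
Appellate Stay Credit: +262 days → 5 February 2032.
Applicant Delay Offset: −356 days → 14 February 2031.

February 14, 2031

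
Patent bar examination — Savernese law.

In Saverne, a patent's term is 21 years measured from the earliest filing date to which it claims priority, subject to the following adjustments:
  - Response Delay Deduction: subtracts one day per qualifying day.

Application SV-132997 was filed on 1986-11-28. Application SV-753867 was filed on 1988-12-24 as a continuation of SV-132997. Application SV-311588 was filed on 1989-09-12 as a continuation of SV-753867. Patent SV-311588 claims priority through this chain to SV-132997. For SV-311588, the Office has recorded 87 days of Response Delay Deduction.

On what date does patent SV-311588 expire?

Earliest priority filing: 28 November 1986.
Base term: 28 November 1986 + 21 years → 28 November 2007.
Response Delay Deduction: −87 days → 2 September 2007.

2007-09-02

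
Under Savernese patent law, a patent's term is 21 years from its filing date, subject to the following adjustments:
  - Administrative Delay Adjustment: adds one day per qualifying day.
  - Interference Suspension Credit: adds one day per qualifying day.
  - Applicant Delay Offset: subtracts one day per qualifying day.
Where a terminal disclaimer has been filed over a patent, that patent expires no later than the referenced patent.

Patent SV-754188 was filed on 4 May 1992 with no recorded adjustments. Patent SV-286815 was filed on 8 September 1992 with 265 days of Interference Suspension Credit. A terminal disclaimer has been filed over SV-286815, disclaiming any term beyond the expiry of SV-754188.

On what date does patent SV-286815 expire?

2013-05-04

Natural term of SV-286815:
  Base: filing + 21 years → 8 September 2013.
  Interference Suspension Credit: +265 days → 31 May 2014.
Expiry of referenced patent SV-754188:
  Base: filing + 21 years → 4 May 2013.
Terminal disclaimer: SV-286815 expires on the earlier of 31 May 2014 and 4 May 2013.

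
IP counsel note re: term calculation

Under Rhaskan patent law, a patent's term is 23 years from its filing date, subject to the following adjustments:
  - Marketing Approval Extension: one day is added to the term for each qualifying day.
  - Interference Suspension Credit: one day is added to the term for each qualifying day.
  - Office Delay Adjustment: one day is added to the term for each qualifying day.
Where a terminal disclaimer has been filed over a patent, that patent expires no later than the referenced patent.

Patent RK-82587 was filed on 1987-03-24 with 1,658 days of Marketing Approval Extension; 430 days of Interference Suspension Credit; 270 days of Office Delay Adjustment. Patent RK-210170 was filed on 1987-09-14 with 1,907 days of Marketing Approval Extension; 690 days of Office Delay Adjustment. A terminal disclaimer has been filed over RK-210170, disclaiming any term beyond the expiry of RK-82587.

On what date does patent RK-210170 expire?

Natural term of RK-210170:
  Base: filing + 23 years → 14 September 2010.
  Marketing Approval Extension: +1907 days → 4 December 2015.
  Office Delay Adjustment: +690 days → 24 October 2017.
Expiry of referenced patent RK-82587:
  Base: filing + 23 years → 24 March 2010.
  Marketing Approval Extension: +1658 days → 7 October 2014.
  Interference Suspension Credit: +430 days → 11 December 2015.
  Office Delay Adjustment: +270 days → 6 September 2016.
Terminal disclaimer: RK-210170 expires on the earlier of 24 October 2017 and 6 September 2016.

September 6, 2016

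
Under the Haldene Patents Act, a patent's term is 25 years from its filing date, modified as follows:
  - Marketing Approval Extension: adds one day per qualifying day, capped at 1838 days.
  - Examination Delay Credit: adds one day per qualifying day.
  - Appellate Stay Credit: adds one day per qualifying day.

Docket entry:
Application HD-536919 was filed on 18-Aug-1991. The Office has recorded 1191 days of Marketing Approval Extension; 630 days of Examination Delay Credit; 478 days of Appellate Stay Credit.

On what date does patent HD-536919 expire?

December 4, 2022

Base term: filing date + 25 years → 18 August 2016.
Marketing Approval Extension: 1191 days (within the 1838-day cap) → +1191 days → 22 November 2019.
Examination Delay Credit: +630 days → 13 August 2021.
Appellate Stay Credit: +478 days → 4 December 2022.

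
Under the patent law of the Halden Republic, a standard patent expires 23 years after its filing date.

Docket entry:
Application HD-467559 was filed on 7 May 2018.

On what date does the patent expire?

Filing date + 23 years → 7 May 2041.

May 7, 2041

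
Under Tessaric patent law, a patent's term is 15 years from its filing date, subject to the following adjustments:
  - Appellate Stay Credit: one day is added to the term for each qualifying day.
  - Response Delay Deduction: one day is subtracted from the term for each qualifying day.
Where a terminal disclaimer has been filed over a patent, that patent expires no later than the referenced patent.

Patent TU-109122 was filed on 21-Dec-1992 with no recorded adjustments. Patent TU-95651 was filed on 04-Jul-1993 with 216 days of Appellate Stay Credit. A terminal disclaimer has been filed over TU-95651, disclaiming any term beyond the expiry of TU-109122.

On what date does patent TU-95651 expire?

December 21, 2007

Natural term of TU-95651:
  Base: filing + 15 years → 4 July 2008.
  Appellate Stay Credit: +216 days → 5 February 2009.
Expiry of referenced patent TU-109122:
  Base: filing + 15 years → 21 December 2007.
Terminal disclaimer: TU-95651 expires on the earlier of 5 February 2009 and 21 December 2007.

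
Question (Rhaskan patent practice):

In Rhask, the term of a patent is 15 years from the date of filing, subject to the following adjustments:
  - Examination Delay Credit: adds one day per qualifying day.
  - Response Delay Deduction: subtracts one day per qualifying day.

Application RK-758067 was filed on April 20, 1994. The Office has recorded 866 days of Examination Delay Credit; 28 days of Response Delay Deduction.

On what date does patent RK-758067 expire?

2011-08-06

Base term: filing date + 15 years → 20 April 2009.
Examination Delay Credit: +866 days → 3 September 2011.
Response Delay Deduction: −28 days → 6 August 2011.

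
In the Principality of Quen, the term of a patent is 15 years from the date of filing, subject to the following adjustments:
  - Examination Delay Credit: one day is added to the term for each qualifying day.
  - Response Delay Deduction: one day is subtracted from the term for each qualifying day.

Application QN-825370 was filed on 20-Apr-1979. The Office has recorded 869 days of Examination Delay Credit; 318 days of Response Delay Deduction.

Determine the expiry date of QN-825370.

1995-10-23

Base term: filing date + 15 years → 20 April 1994.
Examination Delay Credit: +869 days → 5 September 1996.
Response Delay Deduction: −318 days → 23 October 1995.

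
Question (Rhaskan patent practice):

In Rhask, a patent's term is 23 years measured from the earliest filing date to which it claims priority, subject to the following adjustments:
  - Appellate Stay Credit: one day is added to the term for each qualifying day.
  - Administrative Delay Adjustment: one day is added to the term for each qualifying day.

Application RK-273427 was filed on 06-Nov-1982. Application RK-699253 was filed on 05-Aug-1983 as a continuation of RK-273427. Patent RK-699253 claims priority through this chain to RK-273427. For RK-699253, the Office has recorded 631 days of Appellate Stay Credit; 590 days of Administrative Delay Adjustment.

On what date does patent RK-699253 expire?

2009-03-11

Earliest priority filing: 6 November 1982.
Base term: 6 November 1982 + 23 years → 6 November 2005.
Appellate Stay Credit: +631 days → 30 July 2007.
Administrative Delay Adjustment: +590 days → 11 March 2009.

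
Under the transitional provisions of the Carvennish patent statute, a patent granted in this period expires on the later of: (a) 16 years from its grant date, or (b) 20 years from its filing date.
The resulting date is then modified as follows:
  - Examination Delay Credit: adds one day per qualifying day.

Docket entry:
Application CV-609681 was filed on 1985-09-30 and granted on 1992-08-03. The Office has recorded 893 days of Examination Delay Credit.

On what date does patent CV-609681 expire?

(a) grant + 16 years → 3 August 2008.
(b) filing + 20 years → 30 September 2005.
Later of the two: 3 August 2008.
Examination Delay Credit: +893 days → 13 January 2011.

January 13, 2011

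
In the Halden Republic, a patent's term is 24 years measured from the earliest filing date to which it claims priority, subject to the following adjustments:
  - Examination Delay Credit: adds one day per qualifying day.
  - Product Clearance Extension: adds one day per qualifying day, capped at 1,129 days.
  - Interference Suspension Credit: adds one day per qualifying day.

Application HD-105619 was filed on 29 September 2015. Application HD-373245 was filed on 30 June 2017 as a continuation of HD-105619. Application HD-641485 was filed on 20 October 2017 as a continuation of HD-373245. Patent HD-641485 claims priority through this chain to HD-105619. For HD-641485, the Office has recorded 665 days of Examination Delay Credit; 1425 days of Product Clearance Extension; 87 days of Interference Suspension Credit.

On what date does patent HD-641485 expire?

November 22, 2044

Earliest priority filing: 29 September 2015.
Base term: 29 September 2015 + 24 years → 29 September 2039.
Examination Delay Credit: +665 days → 25 July 2041.
Product Clearance Extension: 1425 days claimed exceeds the 1129-day cap, so +1129 days → 27 August 2044.
Interference Suspension Credit: +87 days → 22 November 2044.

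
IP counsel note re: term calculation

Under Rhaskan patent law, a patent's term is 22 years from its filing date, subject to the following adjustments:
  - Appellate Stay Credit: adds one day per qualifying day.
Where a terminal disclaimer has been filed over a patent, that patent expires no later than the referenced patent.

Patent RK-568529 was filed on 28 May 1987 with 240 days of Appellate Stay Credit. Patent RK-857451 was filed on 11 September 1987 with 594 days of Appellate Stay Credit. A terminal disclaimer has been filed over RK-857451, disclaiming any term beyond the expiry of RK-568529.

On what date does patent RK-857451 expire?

Natural term of RK-857451:
  Base: filing + 22 years → 11 September 2009.
  Appellate Stay Credit: +594 days → 28 April 2011.
Expiry of referenced patent RK-568529:
  Base: filing + 22 years → 28 May 2009.
  Appellate Stay Credit: +240 days → 23 January 2010.
Terminal disclaimer: RK-857451 expires on the earlier of 28 April 2011 and 23 January 2010.

January 23, 2010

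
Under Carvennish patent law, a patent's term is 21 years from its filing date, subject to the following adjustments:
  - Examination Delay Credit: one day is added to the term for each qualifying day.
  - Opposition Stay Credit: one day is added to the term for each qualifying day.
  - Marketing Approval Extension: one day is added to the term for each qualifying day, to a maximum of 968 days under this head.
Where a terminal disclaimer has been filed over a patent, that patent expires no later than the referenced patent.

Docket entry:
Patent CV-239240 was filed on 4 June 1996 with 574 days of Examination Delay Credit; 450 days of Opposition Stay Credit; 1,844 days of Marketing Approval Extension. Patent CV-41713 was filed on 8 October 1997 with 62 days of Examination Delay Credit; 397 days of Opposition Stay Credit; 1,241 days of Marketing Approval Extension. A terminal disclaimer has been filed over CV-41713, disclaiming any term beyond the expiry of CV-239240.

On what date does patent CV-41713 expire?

Natural term of CV-41713:
  Base: filing + 21 years → 8 October 2018.
  Examination Delay Credit: +62 days → 9 December 2018.
  Opposition Stay Credit: +397 days → 10 January 2020.
  Marketing Approval Extension: 1241 days claimed exceeds the 968-day cap, so +968 days → 4 September 2022.
Expiry of referenced patent CV-239240:
  Base: filing + 21 years → 4 June 2017.
  Examination Delay Credit: +574 days → 30 December 2018.
  Opposition Stay Credit: +450 days → 24 March 2020.
  Marketing Approval Extension: 1844 days claimed exceeds the 968-day cap, so +968 days → 17 November 2022.
Terminal disclaimer: CV-41713 expires on the earlier of 4 September 2022 and 17 November 2022.

2022-09-04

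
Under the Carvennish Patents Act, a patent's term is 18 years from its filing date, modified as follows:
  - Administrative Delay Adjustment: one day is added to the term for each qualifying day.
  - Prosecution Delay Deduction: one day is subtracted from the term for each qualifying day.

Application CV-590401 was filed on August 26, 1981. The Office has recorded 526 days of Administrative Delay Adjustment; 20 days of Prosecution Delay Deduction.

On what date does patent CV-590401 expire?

January 13, 2001

Base term: filing date + 18 years → 26 August 1999.
Administrative Delay Adjustment: +526 days → 2 February 2001.
Prosecution Delay Deduction: −20 days → 13 January 2001.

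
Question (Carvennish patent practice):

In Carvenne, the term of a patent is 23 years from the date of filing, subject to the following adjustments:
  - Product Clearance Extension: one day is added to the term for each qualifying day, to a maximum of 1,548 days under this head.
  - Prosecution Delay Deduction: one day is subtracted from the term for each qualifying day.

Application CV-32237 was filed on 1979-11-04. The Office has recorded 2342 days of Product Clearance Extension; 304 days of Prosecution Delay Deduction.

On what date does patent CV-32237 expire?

April 1, 2006

Base term: filing date + 23 years → 4 November 2002.
Product Clearance Extension: 2342 days claimed exceeds the 1548-day cap, so +1548 days → 30 January 2007.
Prosecution Delay Deduction: −304 days → 1 April 2006.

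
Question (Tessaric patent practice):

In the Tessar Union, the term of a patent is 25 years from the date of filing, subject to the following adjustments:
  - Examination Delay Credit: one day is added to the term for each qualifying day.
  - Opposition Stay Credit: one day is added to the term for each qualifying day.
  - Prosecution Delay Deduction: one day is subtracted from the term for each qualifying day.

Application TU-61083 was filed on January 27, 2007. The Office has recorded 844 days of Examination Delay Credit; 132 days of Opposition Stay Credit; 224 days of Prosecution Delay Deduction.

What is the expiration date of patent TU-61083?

Base term: filing date + 25 years → 27 January 2032.
Examination Delay Credit: +844 days → 20 May 2034.
Opposition Stay Credit: +132 days → 29 September 2034.
Prosecution Delay Deduction: −224 days → 17 February 2034.

February 17, 2034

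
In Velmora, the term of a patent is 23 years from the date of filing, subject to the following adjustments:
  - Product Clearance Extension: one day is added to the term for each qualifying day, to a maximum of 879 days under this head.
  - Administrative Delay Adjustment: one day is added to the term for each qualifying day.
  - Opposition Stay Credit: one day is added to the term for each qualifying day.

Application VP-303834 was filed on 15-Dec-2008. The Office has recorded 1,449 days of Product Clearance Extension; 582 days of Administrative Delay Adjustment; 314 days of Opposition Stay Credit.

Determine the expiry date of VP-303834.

Base term: filing date + 23 years → 15 December 2031.
Product Clearance Extension: 1449 days claimed exceeds the 879-day cap, so +879 days → 12 May 2034.
Administrative Delay Adjustment: +582 days → 15 December 2035.
Opposition Stay Credit: +314 days → 24 October 2036.

2036-10-24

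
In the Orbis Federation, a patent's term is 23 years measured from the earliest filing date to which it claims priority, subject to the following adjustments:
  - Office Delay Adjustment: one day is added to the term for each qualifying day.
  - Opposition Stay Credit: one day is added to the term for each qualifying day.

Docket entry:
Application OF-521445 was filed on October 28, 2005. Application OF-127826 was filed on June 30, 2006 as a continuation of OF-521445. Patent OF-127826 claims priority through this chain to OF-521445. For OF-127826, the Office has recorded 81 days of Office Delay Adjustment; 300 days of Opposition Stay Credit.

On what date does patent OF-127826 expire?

Earliest priority filing: 28 October 2005.
Base term: 28 October 2005 + 23 years → 28 October 2028.
Office Delay Adjustment: +81 days → 17 January 2029.
Opposition Stay Credit: +300 days → 13 November 2029.

November 13, 2029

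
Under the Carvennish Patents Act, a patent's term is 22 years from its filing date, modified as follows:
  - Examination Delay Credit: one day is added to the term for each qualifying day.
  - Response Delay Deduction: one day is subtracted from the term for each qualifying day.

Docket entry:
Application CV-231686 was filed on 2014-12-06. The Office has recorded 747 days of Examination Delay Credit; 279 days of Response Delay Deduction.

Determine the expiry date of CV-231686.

March 19, 2038

Base term: filing date + 22 years → 6 December 2036.
Examination Delay Credit: +747 days → 23 December 2038.
Response Delay Deduction: −279 days → 19 March 2038.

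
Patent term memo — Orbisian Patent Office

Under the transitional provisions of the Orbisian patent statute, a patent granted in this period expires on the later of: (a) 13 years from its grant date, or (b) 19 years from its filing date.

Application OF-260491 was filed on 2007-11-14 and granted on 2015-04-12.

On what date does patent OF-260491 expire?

April 12, 2028

(a) grant + 13 years → 12 April 2028.
(b) filing + 19 years → 14 November 2026.
Later of the two: 12 April 2028.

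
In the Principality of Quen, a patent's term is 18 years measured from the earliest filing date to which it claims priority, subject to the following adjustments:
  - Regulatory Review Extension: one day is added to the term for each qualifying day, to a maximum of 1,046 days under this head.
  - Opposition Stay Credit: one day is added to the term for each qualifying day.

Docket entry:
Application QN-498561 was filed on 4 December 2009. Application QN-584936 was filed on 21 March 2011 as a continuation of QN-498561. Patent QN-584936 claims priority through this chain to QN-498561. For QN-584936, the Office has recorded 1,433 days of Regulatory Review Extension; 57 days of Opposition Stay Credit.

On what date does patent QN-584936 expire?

December 11, 2030

Earliest priority filing: 4 December 2009.
Base term: 4 December 2009 + 18 years → 4 December 2027.
Regulatory Review Extension: 1433 days claimed exceeds the 1046-day cap, so +1046 days → 15 October 2030.
Opposition Stay Credit: +57 days → 11 December 2030.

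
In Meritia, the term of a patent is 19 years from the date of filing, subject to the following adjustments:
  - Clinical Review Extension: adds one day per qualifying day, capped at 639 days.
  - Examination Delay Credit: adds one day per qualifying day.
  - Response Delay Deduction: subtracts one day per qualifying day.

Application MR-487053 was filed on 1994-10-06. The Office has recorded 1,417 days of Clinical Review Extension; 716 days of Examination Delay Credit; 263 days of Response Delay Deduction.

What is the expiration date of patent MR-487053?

Base term: filing date + 19 years → 6 October 2013.
Clinical Review Extension: 1417 days claimed exceeds the 639-day cap, so +639 days → 7 July 2015.
Examination Delay Credit: +716 days → 22 June 2017.
Response Delay Deduction: −263 days → 2 October 2016.

October 2, 2016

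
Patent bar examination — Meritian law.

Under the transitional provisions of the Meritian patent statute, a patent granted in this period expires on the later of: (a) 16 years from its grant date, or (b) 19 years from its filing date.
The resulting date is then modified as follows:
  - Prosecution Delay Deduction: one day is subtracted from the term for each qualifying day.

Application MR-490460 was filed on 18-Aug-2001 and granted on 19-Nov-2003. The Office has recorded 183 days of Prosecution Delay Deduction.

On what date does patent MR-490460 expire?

2020-02-17

(a) grant + 16 years → 19 November 2019.
(b) filing + 19 years → 18 August 2020.
Later of the two: 18 August 2020.
Prosecution Delay Deduction: −183 days → 17 February 2020.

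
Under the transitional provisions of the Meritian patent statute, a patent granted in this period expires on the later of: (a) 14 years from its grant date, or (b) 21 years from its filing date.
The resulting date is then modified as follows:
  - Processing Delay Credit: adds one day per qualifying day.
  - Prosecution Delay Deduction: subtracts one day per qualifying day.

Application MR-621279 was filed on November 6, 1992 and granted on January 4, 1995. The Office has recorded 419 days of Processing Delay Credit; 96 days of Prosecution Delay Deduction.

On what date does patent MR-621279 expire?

(a) grant + 14 years → 4 January 2009.
(b) filing + 21 years → 6 November 2013.
Later of the two: 6 November 2013.
Processing Delay Credit: +419 days → 30 December 2014.
Prosecution Delay Deduction: −96 days → 25 September 2014.

2014-09-25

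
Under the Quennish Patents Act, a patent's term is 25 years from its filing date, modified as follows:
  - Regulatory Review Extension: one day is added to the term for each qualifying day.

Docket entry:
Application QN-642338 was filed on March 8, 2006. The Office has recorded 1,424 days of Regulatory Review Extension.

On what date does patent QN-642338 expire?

2035-01-30

Base term: filing date + 25 years → 8 March 2031.
Regulatory Review Extension: +1424 days → 30 January 2035.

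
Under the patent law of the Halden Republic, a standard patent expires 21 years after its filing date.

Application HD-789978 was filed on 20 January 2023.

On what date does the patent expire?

2044-01-20

Filing date + 21 years → 20 January 2044.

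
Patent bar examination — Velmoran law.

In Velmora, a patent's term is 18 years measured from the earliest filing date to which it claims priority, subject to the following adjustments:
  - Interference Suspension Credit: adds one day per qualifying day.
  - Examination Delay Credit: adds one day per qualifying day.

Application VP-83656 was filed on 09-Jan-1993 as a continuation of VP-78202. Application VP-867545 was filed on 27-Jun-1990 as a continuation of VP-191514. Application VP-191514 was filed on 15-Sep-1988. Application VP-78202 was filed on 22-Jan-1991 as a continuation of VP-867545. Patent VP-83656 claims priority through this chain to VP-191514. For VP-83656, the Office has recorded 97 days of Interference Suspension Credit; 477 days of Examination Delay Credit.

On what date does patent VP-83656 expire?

April 11, 2008

Earliest priority filing: 15 September 1988.
Base term: 15 September 1988 + 18 years → 15 September 2006.
Interference Suspension Credit: +97 days → 21 December 2006.
Examination Delay Credit: +477 days → 11 April 2008.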